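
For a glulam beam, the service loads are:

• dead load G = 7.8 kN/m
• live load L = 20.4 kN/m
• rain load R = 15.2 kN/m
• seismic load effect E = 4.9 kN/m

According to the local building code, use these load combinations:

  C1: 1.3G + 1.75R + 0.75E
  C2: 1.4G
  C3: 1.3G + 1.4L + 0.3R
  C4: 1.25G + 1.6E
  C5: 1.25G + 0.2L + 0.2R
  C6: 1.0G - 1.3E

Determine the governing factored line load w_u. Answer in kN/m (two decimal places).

C1: 1.3(7.8) + 1.75(15.2) + 0.75(4.9) = 40.42
C2: 1.4(7.8) = 10.92
C3: 1.3(7.8) + 1.4(20.4) + 0.3(15.2) = 43.26
C4: 1.25(7.8) + 1.6(4.9) = 17.59
C5: 1.25(7.8) + 0.2(20.4) + 0.2(15.2) = 16.87
C6: 1.0(7.8) - 1.3(4.9) = 1.43
Maximum is from combination 3.

43.26 kN/m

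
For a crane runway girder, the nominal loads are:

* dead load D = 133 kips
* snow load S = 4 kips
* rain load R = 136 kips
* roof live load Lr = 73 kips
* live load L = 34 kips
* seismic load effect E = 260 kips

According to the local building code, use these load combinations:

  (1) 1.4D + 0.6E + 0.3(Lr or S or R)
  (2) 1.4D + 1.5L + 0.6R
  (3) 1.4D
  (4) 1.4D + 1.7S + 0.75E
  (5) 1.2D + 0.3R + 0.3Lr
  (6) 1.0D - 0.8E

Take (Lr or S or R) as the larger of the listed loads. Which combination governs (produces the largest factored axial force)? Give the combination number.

(Lr or S or R) → R = 136 kips.
(1) 1.4(133) + 0.6(260) + 0.3(136) = 186.20 + 156.00 + 40.80 = 383.00
(2) 1.4(133) + 1.5(34) + 0.6(136) = 186.20 + 51.00 + 81.60 = 318.80
(3) 1.4(133) = 186.20
(4) 1.4(133) + 1.7(4) + 0.75(260) = 186.20 + 6.80 + 195.00 = 388.00
(5) 1.2(133) + 0.3(136) + 0.3(73) = 159.60 + 40.80 + 21.90 = 222.30
(6) 1.0(133) - 0.8(260) = 133.00 - 208.00 = -75.00
The largest value is 388.00 kips from combination 4.

Combination 4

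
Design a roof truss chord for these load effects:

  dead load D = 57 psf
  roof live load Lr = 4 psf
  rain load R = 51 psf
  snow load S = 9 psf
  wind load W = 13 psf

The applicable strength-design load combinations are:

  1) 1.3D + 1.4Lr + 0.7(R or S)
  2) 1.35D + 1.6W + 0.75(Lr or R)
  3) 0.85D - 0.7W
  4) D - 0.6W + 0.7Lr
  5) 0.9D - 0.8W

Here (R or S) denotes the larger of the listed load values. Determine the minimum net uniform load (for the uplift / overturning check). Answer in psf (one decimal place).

(R or S) → R = 51 psf; (Lr or R) → R = 51 psf.
1) 1.3(57) + 1.4(4) + 0.7(51) = 74.1 + 5.6 + 35.7 = 115.4
2) 1.35(57) + 1.6(13) + 0.75(51) = 136.0
3) 0.85(57) - 0.7(13) = 48.5 - 9.1 = 39.4
4) 1.0(57) - 0.6(13) + 0.7(4) = 57.0 - 7.8 + 2.8 = 52.0
5) 0.9(57) - 0.8(13) = 51.3 - 10.4 = 40.9
Combination 3 gives the minimum: 39.4 psf.

39.4 psf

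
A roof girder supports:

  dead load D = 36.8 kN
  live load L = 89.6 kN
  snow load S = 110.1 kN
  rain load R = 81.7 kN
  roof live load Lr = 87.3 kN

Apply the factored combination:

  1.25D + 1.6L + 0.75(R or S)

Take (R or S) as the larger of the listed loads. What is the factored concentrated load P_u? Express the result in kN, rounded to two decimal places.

271.94 kN

(R or S) → S = 110.1 kN.
1.25(36.8) + 1.6(89.6) + 0.75(110.1) = 46.00 + 143.36 + 82.58 = 271.94
P_u = 271.94 kN.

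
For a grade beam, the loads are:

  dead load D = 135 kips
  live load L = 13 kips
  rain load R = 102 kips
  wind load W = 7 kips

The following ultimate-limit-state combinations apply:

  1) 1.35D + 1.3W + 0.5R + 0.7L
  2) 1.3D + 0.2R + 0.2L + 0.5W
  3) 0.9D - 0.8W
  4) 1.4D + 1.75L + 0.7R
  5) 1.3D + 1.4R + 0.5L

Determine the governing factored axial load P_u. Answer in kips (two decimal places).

1) 1.35(135) + 1.3(7) + 0.5(102) + 0.7(13) = 182.25 + 9.10 + 51.00 + 9.10 = 251.45
2) 1.3(135) + 0.2(102) + 0.2(13) + 0.5(7) = 175.50 + 20.40 + 2.60 + 3.50 = 202.00
3) 0.9(135) - 0.8(7) = 121.50 - 5.60 = 115.90
4) 1.4(135) + 1.75(13) + 0.7(102) = 189.00 + 22.75 + 71.40 = 283.15
5) 1.3(135) + 1.4(102) + 0.5(13) = 175.50 + 142.80 + 6.50 = 324.80
The controlling combination is 5, giving 324.80 kips.

324.80 kips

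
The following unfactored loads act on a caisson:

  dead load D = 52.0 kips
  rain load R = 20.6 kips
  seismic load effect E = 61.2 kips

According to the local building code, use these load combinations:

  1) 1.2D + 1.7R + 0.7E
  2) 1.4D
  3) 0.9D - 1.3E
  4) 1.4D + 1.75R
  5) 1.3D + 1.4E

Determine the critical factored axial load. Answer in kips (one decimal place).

153.3 kips

1) 1.2(52.0) + 1.7(20.6) + 0.7(61.2) = 140.3
2) 1.4(52.0) = 72.8
3) 0.9(52.0) - 1.3(61.2) = 46.8 - 79.6 = -32.8
4) 1.4(52.0) + 1.75(20.6) = 72.8 + 36.1 = 108.9
5) 1.3(52.0) + 1.4(61.2) = 67.6 + 85.7 = 153.3
Combination 5 governs: P_u = 153.3 kips.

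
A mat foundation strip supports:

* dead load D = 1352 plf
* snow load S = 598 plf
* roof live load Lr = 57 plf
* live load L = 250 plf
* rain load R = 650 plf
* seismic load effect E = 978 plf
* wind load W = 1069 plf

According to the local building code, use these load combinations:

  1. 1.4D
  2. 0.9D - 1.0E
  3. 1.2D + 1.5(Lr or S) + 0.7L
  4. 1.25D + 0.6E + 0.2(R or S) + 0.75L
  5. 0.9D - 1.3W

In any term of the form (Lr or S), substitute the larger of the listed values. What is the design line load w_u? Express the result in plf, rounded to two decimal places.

(Lr or S) → S = 598 plf; (R or S) → R = 650 plf.
1. 1.4(1352) = 1892.80
2. 0.9(1352) - 1.0(978) = 238.80
3. 1.2(1352) + 1.5(598) + 0.7(250) = 2694.40
4. 1.25(1352) + 0.6(978) + 0.2(650) + 0.75(250) = 2594.30
5. 0.9(1352) - 1.3(1069) = -172.90
Maximum is from combination 3.

2694.40 plf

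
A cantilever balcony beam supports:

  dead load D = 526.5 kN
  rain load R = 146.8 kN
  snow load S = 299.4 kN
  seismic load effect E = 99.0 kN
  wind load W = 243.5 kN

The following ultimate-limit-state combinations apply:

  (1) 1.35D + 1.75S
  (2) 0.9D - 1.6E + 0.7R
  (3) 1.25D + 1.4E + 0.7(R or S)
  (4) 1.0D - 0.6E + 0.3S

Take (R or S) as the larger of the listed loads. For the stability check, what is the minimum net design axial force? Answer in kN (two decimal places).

(R or S) → S = 299.4 kN.
(1) 1.35(526.5) + 1.75(299.4) = 710.78 + 523.95 = 1234.73
(2) 0.9(526.5) - 1.6(99.0) + 0.7(146.8) = 473.85 - 158.40 + 102.76 = 418.21
(3) 1.25(526.5) + 1.4(99.0) + 0.7(299.4) = 658.13 + 138.60 + 209.58 = 1006.31
(4) 1.0(526.5) - 0.6(99.0) + 0.3(299.4) = 526.50 - 59.40 + 89.82 = 556.92
Combination 2 gives the minimum: 418.21 kN.

418.21 kN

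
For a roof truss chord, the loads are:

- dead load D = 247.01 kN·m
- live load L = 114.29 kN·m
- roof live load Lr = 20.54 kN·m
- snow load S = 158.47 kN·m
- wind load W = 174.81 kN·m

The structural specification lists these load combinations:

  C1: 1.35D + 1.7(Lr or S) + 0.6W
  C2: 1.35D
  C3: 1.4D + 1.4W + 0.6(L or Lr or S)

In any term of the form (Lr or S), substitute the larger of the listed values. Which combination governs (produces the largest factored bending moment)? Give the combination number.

Combination 1

(Lr or S) → S = 158.47 kN·m; (L or Lr or S) → S = 158.47 kN·m.
C1: 1.35(247.01) + 1.7(158.47) + 0.6(174.81) = 707.75
C2: 1.35(247.01) = 333.46
C3: 1.4(247.01) + 1.4(174.81) + 0.6(158.47) = 685.63
The largest value is 707.75 kN·m from combination 1.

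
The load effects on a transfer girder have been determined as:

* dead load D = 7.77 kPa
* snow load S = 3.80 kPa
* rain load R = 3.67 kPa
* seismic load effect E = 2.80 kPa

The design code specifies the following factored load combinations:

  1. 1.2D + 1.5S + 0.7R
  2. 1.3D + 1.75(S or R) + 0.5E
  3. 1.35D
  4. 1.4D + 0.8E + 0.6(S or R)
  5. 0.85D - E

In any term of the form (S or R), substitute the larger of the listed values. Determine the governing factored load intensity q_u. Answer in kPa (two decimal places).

18.15 kPa

(S or R) → S = 3.80 kPa.
1. 1.2(7.77) + 1.5(3.80) + 0.7(3.67) = 17.59
2. 1.3(7.77) + 1.75(3.80) + 0.5(2.80) = 18.15
3. 1.35(7.77) = 10.49
4. 1.4(7.77) + 0.8(2.80) + 0.6(3.80) = 15.40
5. 0.85(7.77) - 1.0(2.80) = 3.80
The controlling combination is 2, giving 18.15 kPa.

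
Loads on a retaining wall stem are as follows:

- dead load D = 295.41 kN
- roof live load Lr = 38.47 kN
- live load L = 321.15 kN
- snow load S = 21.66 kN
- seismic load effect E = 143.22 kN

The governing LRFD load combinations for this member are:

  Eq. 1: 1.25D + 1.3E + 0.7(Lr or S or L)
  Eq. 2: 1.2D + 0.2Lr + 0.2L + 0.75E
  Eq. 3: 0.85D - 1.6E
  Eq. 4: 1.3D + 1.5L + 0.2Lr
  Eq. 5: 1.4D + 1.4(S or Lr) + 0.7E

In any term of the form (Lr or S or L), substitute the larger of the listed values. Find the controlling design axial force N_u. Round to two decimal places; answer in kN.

873.45 kN

(Lr or S or L) → L = 321.15 kN; (S or Lr) → Lr = 38.47 kN.
Eq. 1: 1.25(295.41) + 1.3(143.22) + 0.7(321.15) = 780.25
Eq. 2: 1.2(295.41) + 0.2(38.47) + 0.2(321.15) + 0.75(143.22) = 533.83
Eq. 3: 0.85(295.41) - 1.6(143.22) = 21.95
Eq. 4: 1.3(295.41) + 1.5(321.15) + 0.2(38.47) = 873.45
Eq. 5: 1.4(295.41) + 1.4(38.47) + 0.7(143.22) = 567.69
The controlling combination is 4, giving 873.45 kN.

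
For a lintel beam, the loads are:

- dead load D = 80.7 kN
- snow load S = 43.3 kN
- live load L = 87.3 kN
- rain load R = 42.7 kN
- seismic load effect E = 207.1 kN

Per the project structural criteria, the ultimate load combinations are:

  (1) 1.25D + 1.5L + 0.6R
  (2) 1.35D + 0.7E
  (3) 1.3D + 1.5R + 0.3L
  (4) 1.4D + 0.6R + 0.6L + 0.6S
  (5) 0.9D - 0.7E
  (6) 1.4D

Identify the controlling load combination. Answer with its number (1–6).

(1) 1.25(80.7) + 1.5(87.3) + 0.6(42.7) = 100.88 + 130.95 + 25.62 = 257.45
(2) 1.35(80.7) + 0.7(207.1) = 108.95 + 144.97 = 253.92
(3) 1.3(80.7) + 1.5(42.7) + 0.3(87.3) = 104.91 + 64.05 + 26.19 = 195.15
(4) 1.4(80.7) + 0.6(42.7) + 0.6(87.3) + 0.6(43.3) = 112.98 + 25.62 + 52.38 + 25.98 = 216.96
(5) 0.9(80.7) - 0.7(207.1) = 72.63 - 144.97 = -72.34
(6) 1.4(80.7) = 112.98
The largest value is 257.45 kN from combination 1.

Combination 1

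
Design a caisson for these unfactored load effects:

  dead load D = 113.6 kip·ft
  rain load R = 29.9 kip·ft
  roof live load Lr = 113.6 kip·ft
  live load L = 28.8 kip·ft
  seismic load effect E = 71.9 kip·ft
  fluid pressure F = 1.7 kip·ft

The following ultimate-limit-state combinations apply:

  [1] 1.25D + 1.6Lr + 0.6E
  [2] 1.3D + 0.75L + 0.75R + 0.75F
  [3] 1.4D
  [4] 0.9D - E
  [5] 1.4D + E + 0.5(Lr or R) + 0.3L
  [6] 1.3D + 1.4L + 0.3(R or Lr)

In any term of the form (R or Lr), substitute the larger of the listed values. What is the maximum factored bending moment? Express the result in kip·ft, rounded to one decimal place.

(Lr or R) → Lr = 113.6 kip·ft; (R or Lr) → Lr = 113.6 kip·ft.
[1] 1.25(113.6) + 1.6(113.6) + 0.6(71.9) = 142.0 + 181.8 + 43.1 = 366.9
[2] 1.3(113.6) + 0.75(28.8) + 0.75(29.9) + 0.75(1.7) = 147.7 + 21.6 + 22.4 + 1.3 = 193.0
[3] 1.4(113.6) = 159.0
[4] 0.9(113.6) - 1.0(71.9) = 102.2 - 71.9 = 30.3
[5] 1.4(113.6) + 1.0(71.9) + 0.5(113.6) + 0.3(28.8) = 296.4
[6] 1.3(113.6) + 1.4(28.8) + 0.3(113.6) = 147.7 + 40.3 + 34.1 = 222.1
Maximum is from combination 1.

366.9 kip·ft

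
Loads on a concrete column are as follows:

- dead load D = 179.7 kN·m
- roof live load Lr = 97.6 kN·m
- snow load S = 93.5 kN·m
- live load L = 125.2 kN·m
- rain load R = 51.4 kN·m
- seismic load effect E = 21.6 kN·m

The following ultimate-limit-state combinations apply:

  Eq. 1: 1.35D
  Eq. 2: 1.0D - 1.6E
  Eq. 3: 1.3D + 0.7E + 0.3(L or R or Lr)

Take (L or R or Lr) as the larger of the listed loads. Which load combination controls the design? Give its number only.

Combination 3

(L or R or Lr) → L = 125.2 kN·m.
Eq. 1: 1.35(179.7) = 242.6
Eq. 2: 1.0(179.7) - 1.6(21.6) = 179.7 - 34.6 = 145.1
Eq. 3: 1.3(179.7) + 0.7(21.6) + 0.3(125.2) = 233.6 + 15.1 + 37.6 = 286.3
The largest value is 286.3 kN·m from combination 3.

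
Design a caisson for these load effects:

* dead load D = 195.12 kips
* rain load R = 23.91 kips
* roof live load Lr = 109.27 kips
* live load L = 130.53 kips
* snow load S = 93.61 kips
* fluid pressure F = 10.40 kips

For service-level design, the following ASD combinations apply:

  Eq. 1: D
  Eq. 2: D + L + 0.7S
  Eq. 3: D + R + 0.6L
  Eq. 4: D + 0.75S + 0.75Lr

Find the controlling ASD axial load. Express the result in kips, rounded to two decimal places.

Eq. 1: 1.0(195.12) = 195.12
Eq. 2: 1.0(195.12) + 1.0(130.53) + 0.7(93.61) = 195.12 + 130.53 + 65.53 = 391.18
Eq. 3: 1.0(195.12) + 1.0(23.91) + 0.6(130.53) = 195.12 + 23.91 + 78.32 = 297.35
Eq. 4: 1.0(195.12) + 0.75(93.61) + 0.75(109.27) = 195.12 + 70.21 + 81.95 = 347.28
Combination 2 governs: P = 391.18 kips.

391.18 kips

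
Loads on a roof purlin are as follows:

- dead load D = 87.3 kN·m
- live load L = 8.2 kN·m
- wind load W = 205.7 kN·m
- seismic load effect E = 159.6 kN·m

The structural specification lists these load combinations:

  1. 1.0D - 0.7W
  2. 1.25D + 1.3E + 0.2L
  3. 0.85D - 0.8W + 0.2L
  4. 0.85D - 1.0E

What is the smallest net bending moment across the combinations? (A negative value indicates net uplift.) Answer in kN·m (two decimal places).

-88.72 kN·m

1. 1.0(87.3) - 0.7(205.7) = -56.69
2. 1.25(87.3) + 1.3(159.6) + 0.2(8.2) = 318.25
3. 0.85(87.3) - 0.8(205.7) + 0.2(8.2) = -88.72
4. 0.85(87.3) - 1.0(159.6) = -85.40
Combination 3 gives the minimum: -88.72 kN·m.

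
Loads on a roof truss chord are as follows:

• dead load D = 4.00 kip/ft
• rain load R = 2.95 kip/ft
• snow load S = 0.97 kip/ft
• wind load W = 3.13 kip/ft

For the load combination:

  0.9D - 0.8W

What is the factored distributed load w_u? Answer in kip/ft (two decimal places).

0.9(4.00) - 0.8(3.13) = 1.10
w_u = 1.10 kip/ft.

1.10 kip/ft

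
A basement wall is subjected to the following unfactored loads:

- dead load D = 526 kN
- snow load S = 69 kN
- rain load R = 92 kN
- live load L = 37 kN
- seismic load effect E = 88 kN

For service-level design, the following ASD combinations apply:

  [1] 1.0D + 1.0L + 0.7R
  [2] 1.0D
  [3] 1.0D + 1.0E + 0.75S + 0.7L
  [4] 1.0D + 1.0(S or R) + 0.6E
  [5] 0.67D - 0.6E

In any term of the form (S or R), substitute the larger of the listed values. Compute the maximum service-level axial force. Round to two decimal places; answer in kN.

(S or R) → R = 92 kN.
[1] 1.0(526) + 1.0(37) + 0.7(92) = 526.00 + 37.00 + 64.40 = 627.40
[2] 1.0(526) = 526.00
[3] 1.0(526) + 1.0(88) + 0.75(69) + 0.7(37) = 526.00 + 88.00 + 51.75 + 25.90 = 691.65
[4] 1.0(526) + 1.0(92) + 0.6(88) = 526.00 + 92.00 + 52.80 = 670.80
[5] 0.67(526) - 0.6(88) = 352.42 - 52.80 = 299.62
Maximum is from combination 3.

691.65 kN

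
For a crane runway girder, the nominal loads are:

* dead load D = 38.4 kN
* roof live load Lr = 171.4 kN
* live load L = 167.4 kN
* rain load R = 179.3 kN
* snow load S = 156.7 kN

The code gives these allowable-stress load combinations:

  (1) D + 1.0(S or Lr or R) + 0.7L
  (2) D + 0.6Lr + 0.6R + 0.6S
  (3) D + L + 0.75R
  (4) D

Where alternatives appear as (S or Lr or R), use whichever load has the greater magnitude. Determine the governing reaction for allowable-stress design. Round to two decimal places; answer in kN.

342.84 kN

(S or Lr or R) → R = 179.3 kN.
(1) 1.0(38.4) + 1.0(179.3) + 0.7(167.4) = 334.88
(2) 1.0(38.4) + 0.6(171.4) + 0.6(179.3) + 0.6(156.7) = 342.84
(3) 1.0(38.4) + 1.0(167.4) + 0.75(179.3) = 340.28
(4) 1.0(38.4) = 38.40
The controlling combination is 2, giving 342.84 kN.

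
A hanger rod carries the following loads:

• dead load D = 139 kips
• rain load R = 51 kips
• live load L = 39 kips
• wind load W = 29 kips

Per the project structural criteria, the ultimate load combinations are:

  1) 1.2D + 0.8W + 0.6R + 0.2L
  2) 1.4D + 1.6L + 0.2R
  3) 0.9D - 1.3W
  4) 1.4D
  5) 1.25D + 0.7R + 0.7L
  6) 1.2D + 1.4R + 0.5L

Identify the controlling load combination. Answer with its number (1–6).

1) 1.2(139) + 0.8(29) + 0.6(51) + 0.2(39) = 166.8 + 23.2 + 30.6 + 7.8 = 228.4
2) 1.4(139) + 1.6(39) + 0.2(51) = 194.6 + 62.4 + 10.2 = 267.2
3) 0.9(139) - 1.3(29) = 125.1 - 37.7 = 87.4
4) 1.4(139) = 194.6
5) 1.25(139) + 0.7(51) + 0.7(39) = 173.8 + 35.7 + 27.3 = 236.8
6) 1.2(139) + 1.4(51) + 0.5(39) = 166.8 + 71.4 + 19.5 = 257.7
The largest value is 267.2 kips from combination 2.

Combination 2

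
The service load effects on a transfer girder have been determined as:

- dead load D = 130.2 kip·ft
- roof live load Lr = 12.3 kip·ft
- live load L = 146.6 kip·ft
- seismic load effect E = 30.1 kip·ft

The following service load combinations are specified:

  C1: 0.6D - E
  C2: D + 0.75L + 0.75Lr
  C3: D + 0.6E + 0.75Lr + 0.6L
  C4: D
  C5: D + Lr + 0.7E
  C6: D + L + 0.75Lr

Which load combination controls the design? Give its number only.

C1: 0.6(130.2) - 1.0(30.1) = 48.0
C2: 1.0(130.2) + 0.75(146.6) + 0.75(12.3) = 249.4
C3: 1.0(130.2) + 0.6(30.1) + 0.75(12.3) + 0.6(146.6) = 245.4
C4: 1.0(130.2) = 130.2
C5: 1.0(130.2) + 1.0(12.3) + 0.7(30.1) = 163.6
C6: 1.0(130.2) + 1.0(146.6) + 0.75(12.3) = 286.0
The largest value is 286.0 kip·ft from combination 6.

Combination 6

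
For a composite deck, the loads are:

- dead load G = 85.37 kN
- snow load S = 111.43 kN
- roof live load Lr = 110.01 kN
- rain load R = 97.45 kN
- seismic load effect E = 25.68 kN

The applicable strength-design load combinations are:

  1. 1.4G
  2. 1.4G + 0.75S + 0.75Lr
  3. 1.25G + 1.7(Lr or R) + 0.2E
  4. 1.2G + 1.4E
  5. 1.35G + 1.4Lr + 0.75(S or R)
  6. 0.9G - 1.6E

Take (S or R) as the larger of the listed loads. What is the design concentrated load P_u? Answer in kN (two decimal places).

(Lr or R) → Lr = 110.01 kN; (S or R) → S = 111.43 kN.
1. 1.4(85.37) = 119.52
2. 1.4(85.37) + 0.75(111.43) + 0.75(110.01) = 285.60
3. 1.25(85.37) + 1.7(110.01) + 0.2(25.68) = 298.87
4. 1.2(85.37) + 1.4(25.68) = 138.40
5. 1.35(85.37) + 1.4(110.01) + 0.75(111.43) = 352.84
6. 0.9(85.37) - 1.6(25.68) = 35.75
Combination 5 governs: P_u = 352.84 kN.

352.84 kN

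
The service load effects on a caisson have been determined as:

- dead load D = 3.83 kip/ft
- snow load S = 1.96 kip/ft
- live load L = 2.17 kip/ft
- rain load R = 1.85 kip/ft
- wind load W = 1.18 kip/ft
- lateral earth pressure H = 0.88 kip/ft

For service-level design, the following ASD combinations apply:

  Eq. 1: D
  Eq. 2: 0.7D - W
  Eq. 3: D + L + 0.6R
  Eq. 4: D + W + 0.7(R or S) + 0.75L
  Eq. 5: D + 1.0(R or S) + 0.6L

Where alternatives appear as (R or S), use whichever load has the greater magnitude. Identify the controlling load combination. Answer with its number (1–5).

Combination 4

(R or S) → S = 1.96 kip/ft.
Eq. 1: 1.0(3.83) = 3.83
Eq. 2: 0.7(3.83) - 1.0(1.18) = 1.50
Eq. 3: 1.0(3.83) + 1.0(2.17) + 0.6(1.85) = 7.11
Eq. 4: 1.0(3.83) + 1.0(1.18) + 0.7(1.96) + 0.75(2.17) = 8.01
Eq. 5: 1.0(3.83) + 1.0(1.96) + 0.6(2.17) = 7.09
The largest value is 8.01 kip/ft from combination 4.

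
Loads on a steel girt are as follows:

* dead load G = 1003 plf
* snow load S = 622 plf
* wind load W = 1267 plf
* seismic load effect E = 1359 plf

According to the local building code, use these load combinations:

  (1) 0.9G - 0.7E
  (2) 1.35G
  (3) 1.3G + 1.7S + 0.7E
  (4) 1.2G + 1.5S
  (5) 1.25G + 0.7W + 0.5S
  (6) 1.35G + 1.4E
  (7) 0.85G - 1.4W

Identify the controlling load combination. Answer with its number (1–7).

Combination 3

(1) 0.9(1003) - 0.7(1359) = 902.7 - 951.3 = -48.6
(2) 1.35(1003) = 1354.1
(3) 1.3(1003) + 1.7(622) + 0.7(1359) = 1303.9 + 1057.4 + 951.3 = 3312.6
(4) 1.2(1003) + 1.5(622) = 1203.6 + 933.0 = 2136.6
(5) 1.25(1003) + 0.7(1267) + 0.5(622) = 1253.8 + 886.9 + 311.0 = 2451.7
(6) 1.35(1003) + 1.4(1359) = 1354.1 + 1902.6 = 3256.7
(7) 0.85(1003) - 1.4(1267) = -921.3
The largest value is 3312.6 plf from combination 3.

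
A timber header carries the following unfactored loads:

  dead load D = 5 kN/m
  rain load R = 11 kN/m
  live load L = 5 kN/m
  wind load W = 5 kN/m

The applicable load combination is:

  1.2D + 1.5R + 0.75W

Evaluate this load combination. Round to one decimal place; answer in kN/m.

26.3 kN/m

1.2(5) + 1.5(11) + 0.75(5) = 6.0 + 16.5 + 3.8 = 26.3
w_u = 26.3 kN/m.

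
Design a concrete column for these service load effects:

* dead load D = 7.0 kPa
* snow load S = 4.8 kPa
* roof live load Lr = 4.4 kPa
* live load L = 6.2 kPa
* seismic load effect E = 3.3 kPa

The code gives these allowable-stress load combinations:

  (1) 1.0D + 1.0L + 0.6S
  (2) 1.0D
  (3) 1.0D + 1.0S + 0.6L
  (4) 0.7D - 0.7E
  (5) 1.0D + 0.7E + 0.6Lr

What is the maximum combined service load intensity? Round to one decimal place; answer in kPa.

(1) 1.0(7.0) + 1.0(6.2) + 0.6(4.8) = 16.1
(2) 1.0(7.0) = 7.0
(3) 1.0(7.0) + 1.0(4.8) + 0.6(6.2) = 15.5
(4) 0.7(7.0) - 0.7(3.3) = 2.6
(5) 1.0(7.0) + 0.7(3.3) + 0.6(4.4) = 12.0
The controlling combination is 1, giving 16.1 kPa.

16.1 kPa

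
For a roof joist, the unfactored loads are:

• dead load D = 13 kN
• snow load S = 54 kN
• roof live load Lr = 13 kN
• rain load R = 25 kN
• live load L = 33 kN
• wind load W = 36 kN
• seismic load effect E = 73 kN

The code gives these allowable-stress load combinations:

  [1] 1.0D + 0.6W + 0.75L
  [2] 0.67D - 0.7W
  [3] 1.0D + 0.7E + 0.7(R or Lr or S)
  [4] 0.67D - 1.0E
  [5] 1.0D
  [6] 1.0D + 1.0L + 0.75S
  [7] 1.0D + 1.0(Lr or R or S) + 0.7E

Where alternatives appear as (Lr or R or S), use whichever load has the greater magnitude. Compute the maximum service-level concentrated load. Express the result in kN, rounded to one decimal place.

(R or Lr or S) → S = 54 kN; (Lr or R or S) → S = 54 kN.
[1] 1.0(13) + 0.6(36) + 0.75(33) = 59.4
[2] 0.67(13) - 0.7(36) = -16.5
[3] 1.0(13) + 0.7(73) + 0.7(54) = 101.9
[4] 0.67(13) - 1.0(73) = -64.3
[5] 1.0(13) = 13.0
[6] 1.0(13) + 1.0(33) + 0.75(54) = 86.5
[7] 1.0(13) + 1.0(54) + 0.7(73) = 118.1
Maximum is from combination 7.

118.1 kN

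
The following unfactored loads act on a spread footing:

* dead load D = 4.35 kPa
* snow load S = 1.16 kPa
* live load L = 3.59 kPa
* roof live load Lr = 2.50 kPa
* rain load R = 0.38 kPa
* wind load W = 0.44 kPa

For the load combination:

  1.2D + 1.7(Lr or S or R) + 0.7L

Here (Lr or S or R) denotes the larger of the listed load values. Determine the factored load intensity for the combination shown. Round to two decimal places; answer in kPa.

(Lr or S or R) → Lr = 2.50 kPa.
1.2(4.35) + 1.7(2.50) + 0.7(3.59) = 11.98
q_u = 11.98 kPa.

11.98 kPa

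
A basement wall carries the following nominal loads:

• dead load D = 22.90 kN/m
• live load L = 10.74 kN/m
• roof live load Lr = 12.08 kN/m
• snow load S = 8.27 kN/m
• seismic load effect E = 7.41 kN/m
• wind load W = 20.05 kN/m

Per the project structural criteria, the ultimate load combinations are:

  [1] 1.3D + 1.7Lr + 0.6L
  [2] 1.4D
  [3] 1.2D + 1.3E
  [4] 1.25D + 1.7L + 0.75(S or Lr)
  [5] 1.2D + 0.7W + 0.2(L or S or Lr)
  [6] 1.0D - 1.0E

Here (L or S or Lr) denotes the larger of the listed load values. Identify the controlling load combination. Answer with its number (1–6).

(S or Lr) → Lr = 12.08 kN/m; (L or S or Lr) → Lr = 12.08 kN/m.
[1] 1.3(22.90) + 1.7(12.08) + 0.6(10.74) = 56.75
[2] 1.4(22.90) = 32.06
[3] 1.2(22.90) + 1.3(7.41) = 37.11
[4] 1.25(22.90) + 1.7(10.74) + 0.75(12.08) = 55.94
[5] 1.2(22.90) + 0.7(20.05) + 0.2(12.08) = 43.93
[6] 1.0(22.90) - 1.0(7.41) = 15.49
The largest value is 56.75 kN/m from combination 1.

Combination 1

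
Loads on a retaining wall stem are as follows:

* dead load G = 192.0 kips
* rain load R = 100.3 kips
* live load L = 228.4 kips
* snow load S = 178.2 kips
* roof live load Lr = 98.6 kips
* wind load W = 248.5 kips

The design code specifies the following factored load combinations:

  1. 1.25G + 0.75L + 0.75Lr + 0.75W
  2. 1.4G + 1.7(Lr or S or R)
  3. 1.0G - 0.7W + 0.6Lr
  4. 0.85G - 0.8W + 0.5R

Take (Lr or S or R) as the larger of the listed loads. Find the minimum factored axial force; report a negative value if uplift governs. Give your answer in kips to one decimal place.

(Lr or S or R) → S = 178.2 kips.
1. 1.25(192.0) + 0.75(228.4) + 0.75(98.6) + 0.75(248.5) = 671.6
2. 1.4(192.0) + 1.7(178.2) = 268.8 + 302.9 = 571.7
3. 1.0(192.0) - 0.7(248.5) + 0.6(98.6) = 192.0 - 174.0 + 59.2 = 77.2
4. 0.85(192.0) - 0.8(248.5) + 0.5(100.3) = 163.2 - 198.8 + 50.2 = 14.6
Combination 4 gives the minimum: 14.6 kips.

14.6 kips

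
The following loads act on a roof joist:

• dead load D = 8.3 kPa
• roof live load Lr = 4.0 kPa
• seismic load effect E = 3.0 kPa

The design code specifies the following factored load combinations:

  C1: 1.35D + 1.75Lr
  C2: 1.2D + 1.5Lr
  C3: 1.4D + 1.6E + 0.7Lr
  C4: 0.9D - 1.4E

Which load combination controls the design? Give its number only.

C1: 1.35(8.3) + 1.75(4.0) = 11.21 + 7.00 = 18.21
C2: 1.2(8.3) + 1.5(4.0) = 9.96 + 6.00 = 15.96
C3: 1.4(8.3) + 1.6(3.0) + 0.7(4.0) = 11.62 + 4.80 + 2.80 = 19.22
C4: 0.9(8.3) - 1.4(3.0) = 7.47 - 4.20 = 3.27
The largest value is 19.22 kPa from combination 3.

Combination 3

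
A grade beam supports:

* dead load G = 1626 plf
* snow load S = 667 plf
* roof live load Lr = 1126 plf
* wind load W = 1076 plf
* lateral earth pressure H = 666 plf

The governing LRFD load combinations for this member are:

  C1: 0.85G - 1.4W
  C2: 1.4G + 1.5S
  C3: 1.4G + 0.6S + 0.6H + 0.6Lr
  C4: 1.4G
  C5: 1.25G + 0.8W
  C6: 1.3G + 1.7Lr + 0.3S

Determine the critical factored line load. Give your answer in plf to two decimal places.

C1: 0.85(1626) - 1.4(1076) = 1382.10 - 1506.40 = -124.30
C2: 1.4(1626) + 1.5(667) = 2276.40 + 1000.50 = 3276.90
C3: 1.4(1626) + 0.6(667) + 0.6(666) + 0.6(1126) = 2276.40 + 400.20 + 399.60 + 675.60 = 3751.80
C4: 1.4(1626) = 2276.40
C5: 1.25(1626) + 0.8(1076) = 2032.50 + 860.80 = 2893.30
C6: 1.3(1626) + 1.7(1126) + 0.3(667) = 2113.80 + 1914.20 + 200.10 = 4228.10
Combination 6 governs: w_u = 4228.10 plf.

4228.10 plf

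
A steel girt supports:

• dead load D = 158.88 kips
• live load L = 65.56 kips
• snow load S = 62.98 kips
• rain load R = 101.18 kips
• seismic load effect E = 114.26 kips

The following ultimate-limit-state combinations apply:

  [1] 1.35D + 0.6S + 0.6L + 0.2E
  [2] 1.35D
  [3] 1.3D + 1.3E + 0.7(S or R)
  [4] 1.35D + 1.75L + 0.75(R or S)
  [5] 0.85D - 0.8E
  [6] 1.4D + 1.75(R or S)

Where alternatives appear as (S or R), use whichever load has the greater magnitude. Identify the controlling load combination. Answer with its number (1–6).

Combination 3

(S or R) → R = 101.18 kips; (R or S) → R = 101.18 kips.
[1] 1.35(158.88) + 0.6(62.98) + 0.6(65.56) + 0.2(114.26) = 314.46
[2] 1.35(158.88) = 214.49
[3] 1.3(158.88) + 1.3(114.26) + 0.7(101.18) = 206.54 + 148.54 + 70.83 = 425.91
[4] 1.35(158.88) + 1.75(65.56) + 0.75(101.18) = 405.10
[5] 0.85(158.88) - 0.8(114.26) = 135.05 - 91.41 = 43.64
[6] 1.4(158.88) + 1.75(101.18) = 222.43 + 177.07 = 399.50
The largest value is 425.91 kips from combination 3.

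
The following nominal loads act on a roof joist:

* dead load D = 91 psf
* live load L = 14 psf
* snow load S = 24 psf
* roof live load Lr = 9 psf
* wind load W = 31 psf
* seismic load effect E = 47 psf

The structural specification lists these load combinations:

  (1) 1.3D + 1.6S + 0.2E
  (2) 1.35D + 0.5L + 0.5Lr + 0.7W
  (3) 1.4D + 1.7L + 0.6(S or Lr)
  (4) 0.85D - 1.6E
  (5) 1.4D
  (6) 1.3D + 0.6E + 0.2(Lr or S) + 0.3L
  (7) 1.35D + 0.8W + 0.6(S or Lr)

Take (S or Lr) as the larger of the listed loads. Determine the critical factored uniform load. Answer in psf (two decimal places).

166.10 psf

(S or Lr) → S = 24 psf; (Lr or S) → S = 24 psf.
(1) 1.3(91) + 1.6(24) + 0.2(47) = 166.10
(2) 1.35(91) + 0.5(14) + 0.5(9) + 0.7(31) = 156.05
(3) 1.4(91) + 1.7(14) + 0.6(24) = 165.60
(4) 0.85(91) - 1.6(47) = 2.15
(5) 1.4(91) = 127.40
(6) 1.3(91) + 0.6(47) + 0.2(24) + 0.3(14) = 155.50
(7) 1.35(91) + 0.8(31) + 0.6(24) = 162.05
Maximum is from combination 1.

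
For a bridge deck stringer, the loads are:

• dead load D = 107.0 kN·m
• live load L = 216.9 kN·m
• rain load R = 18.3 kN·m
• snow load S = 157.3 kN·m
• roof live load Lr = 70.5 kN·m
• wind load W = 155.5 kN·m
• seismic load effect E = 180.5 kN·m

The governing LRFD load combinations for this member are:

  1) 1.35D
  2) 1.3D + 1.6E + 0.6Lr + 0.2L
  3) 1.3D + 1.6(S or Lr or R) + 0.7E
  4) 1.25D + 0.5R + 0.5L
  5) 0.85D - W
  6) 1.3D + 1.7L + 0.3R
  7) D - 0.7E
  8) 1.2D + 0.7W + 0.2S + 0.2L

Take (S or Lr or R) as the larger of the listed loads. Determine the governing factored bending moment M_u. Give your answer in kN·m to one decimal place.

(S or Lr or R) → S = 157.3 kN·m.
1) 1.35(107.0) = 144.5
2) 1.3(107.0) + 1.6(180.5) + 0.6(70.5) + 0.2(216.9) = 139.1 + 288.8 + 42.3 + 43.4 = 513.6
3) 1.3(107.0) + 1.6(157.3) + 0.7(180.5) = 517.1
4) 1.25(107.0) + 0.5(18.3) + 0.5(216.9) = 251.4
5) 0.85(107.0) - 1.0(155.5) = -64.6
6) 1.3(107.0) + 1.7(216.9) + 0.3(18.3) = 139.1 + 368.7 + 5.5 = 513.3
7) 1.0(107.0) - 0.7(180.5) = 107.0 - 126.4 = -19.4
8) 1.2(107.0) + 0.7(155.5) + 0.2(157.3) + 0.2(216.9) = 312.1
Maximum is from combination 3.

517.1 kN·m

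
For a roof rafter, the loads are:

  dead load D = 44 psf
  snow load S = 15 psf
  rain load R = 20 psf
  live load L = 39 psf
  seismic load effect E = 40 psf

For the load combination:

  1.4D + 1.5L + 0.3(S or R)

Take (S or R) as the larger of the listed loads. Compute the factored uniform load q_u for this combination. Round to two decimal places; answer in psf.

126.10 psf

(S or R) → R = 20 psf.
1.4(44) + 1.5(39) + 0.3(20) = 126.10
q_u = 126.10 psf.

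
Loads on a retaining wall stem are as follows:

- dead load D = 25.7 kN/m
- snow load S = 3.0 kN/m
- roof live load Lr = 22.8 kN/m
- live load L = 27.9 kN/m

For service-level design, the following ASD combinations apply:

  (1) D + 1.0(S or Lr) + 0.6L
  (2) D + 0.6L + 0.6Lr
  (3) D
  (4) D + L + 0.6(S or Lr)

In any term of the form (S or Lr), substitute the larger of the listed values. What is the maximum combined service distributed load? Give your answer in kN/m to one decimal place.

(S or Lr) → Lr = 22.8 kN/m.
(1) 1.0(25.7) + 1.0(22.8) + 0.6(27.9) = 65.2
(2) 1.0(25.7) + 0.6(27.9) + 0.6(22.8) = 56.1
(3) 1.0(25.7) = 25.7
(4) 1.0(25.7) + 1.0(27.9) + 0.6(22.8) = 67.3
Maximum is from combination 4.

67.3 kN/m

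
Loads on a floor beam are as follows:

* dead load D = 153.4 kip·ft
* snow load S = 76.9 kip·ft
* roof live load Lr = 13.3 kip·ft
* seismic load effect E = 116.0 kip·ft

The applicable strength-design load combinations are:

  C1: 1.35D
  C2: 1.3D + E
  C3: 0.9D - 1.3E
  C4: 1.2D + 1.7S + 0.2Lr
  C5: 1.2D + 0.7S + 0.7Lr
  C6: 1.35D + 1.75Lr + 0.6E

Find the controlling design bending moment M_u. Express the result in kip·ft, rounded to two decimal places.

317.47 kip·ft

C1: 1.35(153.4) = 207.09
C2: 1.3(153.4) + 1.0(116.0) = 199.42 + 116.00 = 315.42
C3: 0.9(153.4) - 1.3(116.0) = 138.06 - 150.80 = -12.74
C4: 1.2(153.4) + 1.7(76.9) + 0.2(13.3) = 184.08 + 130.73 + 2.66 = 317.47
C5: 1.2(153.4) + 0.7(76.9) + 0.7(13.3) = 184.08 + 53.83 + 9.31 = 247.22
C6: 1.35(153.4) + 1.75(13.3) + 0.6(116.0) = 207.09 + 23.28 + 69.60 = 299.97
Maximum is from combination 4.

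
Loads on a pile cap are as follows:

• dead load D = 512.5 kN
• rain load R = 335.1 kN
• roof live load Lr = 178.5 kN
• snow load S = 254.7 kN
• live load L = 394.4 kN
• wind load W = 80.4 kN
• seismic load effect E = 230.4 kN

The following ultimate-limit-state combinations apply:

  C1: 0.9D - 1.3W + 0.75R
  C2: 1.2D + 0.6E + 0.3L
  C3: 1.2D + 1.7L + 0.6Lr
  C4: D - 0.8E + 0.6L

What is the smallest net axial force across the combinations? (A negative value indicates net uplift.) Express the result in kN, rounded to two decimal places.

C1: 0.9(512.5) - 1.3(80.4) + 0.75(335.1) = 461.25 - 104.52 + 251.33 = 608.06
C2: 1.2(512.5) + 0.6(230.4) + 0.3(394.4) = 615.00 + 138.24 + 118.32 = 871.56
C3: 1.2(512.5) + 1.7(394.4) + 0.6(178.5) = 615.00 + 670.48 + 107.10 = 1392.58
C4: 1.0(512.5) - 0.8(230.4) + 0.6(394.4) = 512.50 - 184.32 + 236.64 = 564.82
Combination 4 gives the minimum: 564.82 kN.

564.82 kN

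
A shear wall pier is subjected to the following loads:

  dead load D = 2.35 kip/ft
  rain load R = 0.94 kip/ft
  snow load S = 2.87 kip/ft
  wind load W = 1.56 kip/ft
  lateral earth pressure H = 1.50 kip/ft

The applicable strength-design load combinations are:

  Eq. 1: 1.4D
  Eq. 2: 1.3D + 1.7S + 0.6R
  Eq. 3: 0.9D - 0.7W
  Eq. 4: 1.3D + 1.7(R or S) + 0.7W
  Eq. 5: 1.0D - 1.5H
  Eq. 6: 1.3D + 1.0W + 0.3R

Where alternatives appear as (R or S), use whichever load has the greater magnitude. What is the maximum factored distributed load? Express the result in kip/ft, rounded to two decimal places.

9.03 kip/ft

(R or S) → S = 2.87 kip/ft.
Eq. 1: 1.4(2.35) = 3.29
Eq. 2: 1.3(2.35) + 1.7(2.87) + 0.6(0.94) = 3.06 + 4.88 + 0.56 = 8.50
Eq. 3: 0.9(2.35) - 0.7(1.56) = 1.02
Eq. 4: 1.3(2.35) + 1.7(2.87) + 0.7(1.56) = 3.06 + 4.88 + 1.09 = 9.03
Eq. 5: 1.0(2.35) - 1.5(1.50) = 2.35 - 2.25 = 0.10
Eq. 6: 1.3(2.35) + 1.0(1.56) + 0.3(0.94) = 3.06 + 1.56 + 0.28 = 4.90
Combination 4 governs: w_u = 9.03 kip/ft.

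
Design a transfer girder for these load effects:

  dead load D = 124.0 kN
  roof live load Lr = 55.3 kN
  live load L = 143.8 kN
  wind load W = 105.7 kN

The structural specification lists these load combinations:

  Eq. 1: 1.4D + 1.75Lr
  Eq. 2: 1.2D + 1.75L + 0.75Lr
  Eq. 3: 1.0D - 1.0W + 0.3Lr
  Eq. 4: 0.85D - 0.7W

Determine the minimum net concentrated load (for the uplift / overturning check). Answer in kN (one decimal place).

Eq. 1: 1.4(124.0) + 1.75(55.3) = 270.4
Eq. 2: 1.2(124.0) + 1.75(143.8) + 0.75(55.3) = 441.9
Eq. 3: 1.0(124.0) - 1.0(105.7) + 0.3(55.3) = 34.9
Eq. 4: 0.85(124.0) - 0.7(105.7) = 31.4
Combination 4 gives the minimum: 31.4 kN.

31.4 kN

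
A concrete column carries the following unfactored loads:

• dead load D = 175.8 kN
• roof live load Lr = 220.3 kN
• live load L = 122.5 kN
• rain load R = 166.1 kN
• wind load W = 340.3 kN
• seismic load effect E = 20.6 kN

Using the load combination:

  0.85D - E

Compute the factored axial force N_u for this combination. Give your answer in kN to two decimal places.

128.83 kN

0.85(175.8) - 1.0(20.6) = 128.83
N_u = 128.83 kN.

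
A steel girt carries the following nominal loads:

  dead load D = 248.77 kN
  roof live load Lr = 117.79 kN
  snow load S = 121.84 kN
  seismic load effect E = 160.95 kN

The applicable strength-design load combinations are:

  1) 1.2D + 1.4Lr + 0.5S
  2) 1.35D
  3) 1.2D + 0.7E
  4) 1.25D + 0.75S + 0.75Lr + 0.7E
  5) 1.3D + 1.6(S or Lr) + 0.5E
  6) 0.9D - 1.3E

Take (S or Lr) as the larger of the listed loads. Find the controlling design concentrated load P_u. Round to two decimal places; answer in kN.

(S or Lr) → S = 121.84 kN.
1) 1.2(248.77) + 1.4(117.79) + 0.5(121.84) = 524.35
2) 1.35(248.77) = 335.84
3) 1.2(248.77) + 0.7(160.95) = 411.19
4) 1.25(248.77) + 0.75(121.84) + 0.75(117.79) + 0.7(160.95) = 603.35
5) 1.3(248.77) + 1.6(121.84) + 0.5(160.95) = 598.82
6) 0.9(248.77) - 1.3(160.95) = 14.66
Combination 4 governs: P_u = 603.35 kN.

603.35 kN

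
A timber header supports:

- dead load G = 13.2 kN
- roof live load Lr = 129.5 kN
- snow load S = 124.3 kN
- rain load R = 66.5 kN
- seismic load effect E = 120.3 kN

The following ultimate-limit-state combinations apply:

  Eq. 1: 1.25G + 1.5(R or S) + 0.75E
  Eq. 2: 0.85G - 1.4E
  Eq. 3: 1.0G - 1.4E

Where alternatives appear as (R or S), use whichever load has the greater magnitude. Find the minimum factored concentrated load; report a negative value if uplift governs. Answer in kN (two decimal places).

-157.20 kN

(R or S) → S = 124.3 kN.
Eq. 1: 1.25(13.2) + 1.5(124.3) + 0.75(120.3) = 293.18
Eq. 2: 0.85(13.2) - 1.4(120.3) = -157.20
Eq. 3: 1.0(13.2) - 1.4(120.3) = -155.22
Combination 2 gives the minimum: -157.20 kN.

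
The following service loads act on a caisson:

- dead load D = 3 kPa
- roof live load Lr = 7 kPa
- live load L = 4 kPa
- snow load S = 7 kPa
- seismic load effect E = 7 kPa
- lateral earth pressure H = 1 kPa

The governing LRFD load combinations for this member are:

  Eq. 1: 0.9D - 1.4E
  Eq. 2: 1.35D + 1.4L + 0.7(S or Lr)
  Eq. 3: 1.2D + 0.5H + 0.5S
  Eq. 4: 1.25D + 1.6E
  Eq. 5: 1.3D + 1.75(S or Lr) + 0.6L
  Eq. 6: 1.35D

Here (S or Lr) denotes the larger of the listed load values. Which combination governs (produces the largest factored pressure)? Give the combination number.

Combination 5

(S or Lr) → S = 7 kPa.
Eq. 1: 0.9(3) - 1.4(7) = -7.1
Eq. 2: 1.35(3) + 1.4(4) + 0.7(7) = 14.6
Eq. 3: 1.2(3) + 0.5(1) + 0.5(7) = 7.6
Eq. 4: 1.25(3) + 1.6(7) = 15.0
Eq. 5: 1.3(3) + 1.75(7) + 0.6(4) = 18.6
Eq. 6: 1.35(3) = 4.1
The largest value is 18.6 kPa from combination 5.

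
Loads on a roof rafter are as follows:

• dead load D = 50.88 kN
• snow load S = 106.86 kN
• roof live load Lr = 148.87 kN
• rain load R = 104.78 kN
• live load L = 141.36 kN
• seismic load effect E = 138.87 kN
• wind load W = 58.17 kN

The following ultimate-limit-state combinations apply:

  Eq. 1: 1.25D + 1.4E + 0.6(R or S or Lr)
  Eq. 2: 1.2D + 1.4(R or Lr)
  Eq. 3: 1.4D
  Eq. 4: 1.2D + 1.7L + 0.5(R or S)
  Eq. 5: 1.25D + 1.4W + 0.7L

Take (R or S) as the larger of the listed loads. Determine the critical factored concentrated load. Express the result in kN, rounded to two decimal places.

354.80 kN

(R or S or Lr) → Lr = 148.87 kN; (R or Lr) → Lr = 148.87 kN; (R or S) → S = 106.86 kN.
Eq. 1: 1.25(50.88) + 1.4(138.87) + 0.6(148.87) = 63.60 + 194.42 + 89.32 = 347.34
Eq. 2: 1.2(50.88) + 1.4(148.87) = 269.47
Eq. 3: 1.4(50.88) = 71.23
Eq. 4: 1.2(50.88) + 1.7(141.36) + 0.5(106.86) = 61.06 + 240.31 + 53.43 = 354.80
Eq. 5: 1.25(50.88) + 1.4(58.17) + 0.7(141.36) = 63.60 + 81.44 + 98.95 = 243.99
Combination 4 governs: P_u = 354.80 kN.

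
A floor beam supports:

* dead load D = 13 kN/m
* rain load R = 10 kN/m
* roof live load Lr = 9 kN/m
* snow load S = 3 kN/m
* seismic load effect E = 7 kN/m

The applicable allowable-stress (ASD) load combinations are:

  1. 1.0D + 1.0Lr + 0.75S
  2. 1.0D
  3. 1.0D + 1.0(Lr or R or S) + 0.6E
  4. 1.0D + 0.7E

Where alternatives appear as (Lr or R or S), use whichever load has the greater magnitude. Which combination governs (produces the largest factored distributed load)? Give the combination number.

(Lr or R or S) → R = 10 kN/m.
1. 1.0(13) + 1.0(9) + 0.75(3) = 24.3
2. 1.0(13) = 13.0
3. 1.0(13) + 1.0(10) + 0.6(7) = 27.2
4. 1.0(13) + 0.7(7) = 17.9
The largest value is 27.2 kN/m from combination 3.

Combination 3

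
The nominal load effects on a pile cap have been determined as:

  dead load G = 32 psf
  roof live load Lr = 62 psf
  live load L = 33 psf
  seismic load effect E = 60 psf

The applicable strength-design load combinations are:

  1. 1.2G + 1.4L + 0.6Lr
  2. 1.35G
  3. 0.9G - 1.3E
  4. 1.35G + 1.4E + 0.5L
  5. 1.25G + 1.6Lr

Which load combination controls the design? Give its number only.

Combination 4

1. 1.2(32) + 1.4(33) + 0.6(62) = 121.8
2. 1.35(32) = 43.2
3. 0.9(32) - 1.3(60) = -49.2
4. 1.35(32) + 1.4(60) + 0.5(33) = 143.7
5. 1.25(32) + 1.6(62) = 139.2
The largest value is 143.7 psf from combination 4.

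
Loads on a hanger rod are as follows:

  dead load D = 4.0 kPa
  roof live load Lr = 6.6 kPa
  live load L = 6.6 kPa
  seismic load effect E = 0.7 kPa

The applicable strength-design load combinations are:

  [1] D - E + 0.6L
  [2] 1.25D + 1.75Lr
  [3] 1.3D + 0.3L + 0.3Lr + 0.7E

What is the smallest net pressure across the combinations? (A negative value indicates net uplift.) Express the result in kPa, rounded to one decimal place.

7.3 kPa

[1] 1.0(4.0) - 1.0(0.7) + 0.6(6.6) = 4.0 - 0.7 + 4.0 = 7.3
[2] 1.25(4.0) + 1.75(6.6) = 5.0 + 11.6 = 16.6
[3] 1.3(4.0) + 0.3(6.6) + 0.3(6.6) + 0.7(0.7) = 5.2 + 2.0 + 2.0 + 0.5 = 9.7
Combination 1 gives the minimum: 7.3 kPa.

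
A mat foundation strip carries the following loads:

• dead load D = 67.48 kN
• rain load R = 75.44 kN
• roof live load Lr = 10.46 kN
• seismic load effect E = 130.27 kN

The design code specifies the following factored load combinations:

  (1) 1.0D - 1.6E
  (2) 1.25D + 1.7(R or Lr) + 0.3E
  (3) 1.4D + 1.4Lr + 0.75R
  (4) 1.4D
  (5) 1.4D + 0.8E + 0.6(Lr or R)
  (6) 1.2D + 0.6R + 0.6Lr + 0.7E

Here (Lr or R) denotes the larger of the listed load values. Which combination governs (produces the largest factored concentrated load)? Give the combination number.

Combination 2

(R or Lr) → R = 75.44 kN; (Lr or R) → R = 75.44 kN.
(1) 1.0(67.48) - 1.6(130.27) = 67.48 - 208.43 = -140.95
(2) 1.25(67.48) + 1.7(75.44) + 0.3(130.27) = 84.35 + 128.25 + 39.08 = 251.68
(3) 1.4(67.48) + 1.4(10.46) + 0.75(75.44) = 165.70
(4) 1.4(67.48) = 94.47
(5) 1.4(67.48) + 0.8(130.27) + 0.6(75.44) = 94.47 + 104.22 + 45.26 = 243.95
(6) 1.2(67.48) + 0.6(75.44) + 0.6(10.46) + 0.7(130.27) = 80.98 + 45.26 + 6.28 + 91.19 = 223.71
The largest value is 251.68 kN from combination 2.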